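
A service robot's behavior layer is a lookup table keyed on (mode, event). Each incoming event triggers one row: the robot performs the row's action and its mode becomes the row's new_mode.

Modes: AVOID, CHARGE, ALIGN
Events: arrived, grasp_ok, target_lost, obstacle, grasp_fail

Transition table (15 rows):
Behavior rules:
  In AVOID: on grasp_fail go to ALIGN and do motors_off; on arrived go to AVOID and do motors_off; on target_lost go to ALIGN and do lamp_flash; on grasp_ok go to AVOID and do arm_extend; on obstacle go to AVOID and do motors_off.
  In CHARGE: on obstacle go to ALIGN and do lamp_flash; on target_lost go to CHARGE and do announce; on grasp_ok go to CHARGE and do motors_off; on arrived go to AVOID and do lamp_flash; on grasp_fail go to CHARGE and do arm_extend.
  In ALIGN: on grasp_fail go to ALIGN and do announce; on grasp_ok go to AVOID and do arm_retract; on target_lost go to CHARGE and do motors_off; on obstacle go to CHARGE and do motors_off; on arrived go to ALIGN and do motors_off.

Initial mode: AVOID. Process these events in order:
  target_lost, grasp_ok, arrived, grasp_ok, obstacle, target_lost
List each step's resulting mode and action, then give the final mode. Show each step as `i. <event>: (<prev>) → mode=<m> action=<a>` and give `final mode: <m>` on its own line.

1. target_lost: (AVOID) → mode=ALIGN action=lamp_flash
2. grasp_ok: (ALIGN) → mode=AVOID action=arm_retract
3. arrived: (AVOID) → mode=AVOID action=motors_off
4. grasp_ok: (AVOID) → mode=AVOID action=arm_extend
5. obstacle: (AVOID) → mode=AVOID action=motors_off
6. target_lost: (AVOID) → mode=ALIGN action=lamp_flash

final mode: ALIGN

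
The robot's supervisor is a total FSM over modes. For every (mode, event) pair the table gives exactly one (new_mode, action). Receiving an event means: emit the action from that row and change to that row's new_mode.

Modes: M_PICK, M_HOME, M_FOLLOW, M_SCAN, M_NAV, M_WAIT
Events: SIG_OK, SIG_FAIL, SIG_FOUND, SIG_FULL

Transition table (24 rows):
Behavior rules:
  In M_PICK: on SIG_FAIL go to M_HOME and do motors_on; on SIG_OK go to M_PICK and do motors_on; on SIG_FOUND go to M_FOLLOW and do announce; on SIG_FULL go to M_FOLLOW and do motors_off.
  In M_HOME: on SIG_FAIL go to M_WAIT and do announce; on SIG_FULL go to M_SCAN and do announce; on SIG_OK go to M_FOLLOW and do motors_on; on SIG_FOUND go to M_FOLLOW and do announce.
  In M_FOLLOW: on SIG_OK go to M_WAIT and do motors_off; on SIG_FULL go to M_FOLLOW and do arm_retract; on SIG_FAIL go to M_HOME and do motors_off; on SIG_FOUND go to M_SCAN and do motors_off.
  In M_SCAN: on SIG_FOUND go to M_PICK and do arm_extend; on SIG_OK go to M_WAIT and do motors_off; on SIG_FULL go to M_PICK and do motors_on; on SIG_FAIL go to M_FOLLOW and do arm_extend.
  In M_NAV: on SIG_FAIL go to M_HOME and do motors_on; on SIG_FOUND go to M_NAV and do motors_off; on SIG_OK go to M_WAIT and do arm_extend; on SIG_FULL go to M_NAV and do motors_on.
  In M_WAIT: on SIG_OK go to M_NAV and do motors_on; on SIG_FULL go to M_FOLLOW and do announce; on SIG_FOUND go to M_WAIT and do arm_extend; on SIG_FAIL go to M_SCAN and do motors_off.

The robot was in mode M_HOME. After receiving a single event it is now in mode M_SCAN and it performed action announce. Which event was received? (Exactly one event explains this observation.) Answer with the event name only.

SIG_FULL

try SIG_OK: (M_HOME, SIG_OK) → (M_FOLLOW, motors_on)
try SIG_FAIL: (M_HOME, SIG_FAIL) → (M_WAIT, announce)
try SIG_FOUND: (M_HOME, SIG_FOUND) → (M_FOLLOW, announce)
try SIG_FULL: (M_HOME, SIG_FULL) → (M_SCAN, announce)  ← matches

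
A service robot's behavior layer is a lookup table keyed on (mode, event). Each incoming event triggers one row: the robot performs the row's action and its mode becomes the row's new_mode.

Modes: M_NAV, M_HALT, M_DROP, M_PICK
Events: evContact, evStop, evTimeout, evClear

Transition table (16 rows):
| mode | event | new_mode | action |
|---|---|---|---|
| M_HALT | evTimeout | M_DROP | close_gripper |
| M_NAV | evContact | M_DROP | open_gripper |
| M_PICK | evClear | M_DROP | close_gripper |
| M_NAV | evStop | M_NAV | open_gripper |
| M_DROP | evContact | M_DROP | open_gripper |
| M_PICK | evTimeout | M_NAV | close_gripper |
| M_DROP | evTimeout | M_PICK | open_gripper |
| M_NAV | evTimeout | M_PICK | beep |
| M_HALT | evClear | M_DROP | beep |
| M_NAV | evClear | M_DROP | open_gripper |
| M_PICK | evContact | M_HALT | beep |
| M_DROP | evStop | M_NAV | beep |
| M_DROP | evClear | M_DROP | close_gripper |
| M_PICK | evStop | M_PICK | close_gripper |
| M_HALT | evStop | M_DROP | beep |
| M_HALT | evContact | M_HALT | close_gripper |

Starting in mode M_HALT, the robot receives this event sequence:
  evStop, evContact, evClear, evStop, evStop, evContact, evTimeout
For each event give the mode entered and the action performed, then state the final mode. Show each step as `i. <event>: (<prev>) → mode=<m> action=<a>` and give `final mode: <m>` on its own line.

1. evStop: (M_HALT) → mode=M_DROP action=beep
2. evContact: (M_DROP) → mode=M_DROP action=open_gripper
3. evClear: (M_DROP) → mode=M_DROP action=close_gripper
4. evStop: (M_DROP) → mode=M_NAV action=beep
5. evStop: (M_NAV) → mode=M_NAV action=open_gripper
6. evContact: (M_NAV) → mode=M_DROP action=open_gripper
7. evTimeout: (M_DROP) → mode=M_PICK action=open_gripper

final mode: M_PICK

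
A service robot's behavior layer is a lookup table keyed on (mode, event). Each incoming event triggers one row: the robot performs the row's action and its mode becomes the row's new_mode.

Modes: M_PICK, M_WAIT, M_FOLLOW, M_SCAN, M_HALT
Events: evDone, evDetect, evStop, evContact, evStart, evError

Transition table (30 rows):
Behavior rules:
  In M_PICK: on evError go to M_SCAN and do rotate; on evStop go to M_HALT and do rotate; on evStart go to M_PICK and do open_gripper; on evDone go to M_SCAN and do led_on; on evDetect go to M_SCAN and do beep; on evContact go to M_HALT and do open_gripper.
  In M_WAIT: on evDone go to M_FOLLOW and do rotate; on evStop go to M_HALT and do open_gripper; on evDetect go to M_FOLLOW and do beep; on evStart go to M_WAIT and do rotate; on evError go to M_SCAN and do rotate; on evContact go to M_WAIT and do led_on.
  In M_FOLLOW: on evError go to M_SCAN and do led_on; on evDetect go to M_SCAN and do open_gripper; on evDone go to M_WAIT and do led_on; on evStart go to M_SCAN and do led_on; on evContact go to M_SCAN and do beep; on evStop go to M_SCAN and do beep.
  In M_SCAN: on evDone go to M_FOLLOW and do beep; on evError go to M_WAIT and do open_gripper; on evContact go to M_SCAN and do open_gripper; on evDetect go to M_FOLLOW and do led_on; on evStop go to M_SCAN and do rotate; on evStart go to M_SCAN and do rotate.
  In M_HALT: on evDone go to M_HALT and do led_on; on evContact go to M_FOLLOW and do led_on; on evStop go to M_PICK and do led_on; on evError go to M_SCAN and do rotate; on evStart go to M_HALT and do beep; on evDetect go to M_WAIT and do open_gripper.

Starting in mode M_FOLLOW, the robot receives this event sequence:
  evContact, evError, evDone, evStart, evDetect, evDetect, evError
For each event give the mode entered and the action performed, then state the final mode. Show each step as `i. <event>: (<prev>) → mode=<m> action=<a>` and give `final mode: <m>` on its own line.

1. evContact: (M_FOLLOW) → mode=M_SCAN action=beep
2. evError: (M_SCAN) → mode=M_WAIT action=open_gripper
3. evDone: (M_WAIT) → mode=M_FOLLOW action=rotate
4. evStart: (M_FOLLOW) → mode=M_SCAN action=led_on
5. evDetect: (M_SCAN) → mode=M_FOLLOW action=led_on
6. evDetect: (M_FOLLOW) → mode=M_SCAN action=open_gripper
7. evError: (M_SCAN) → mode=M_WAIT action=open_gripper

final mode: M_WAIT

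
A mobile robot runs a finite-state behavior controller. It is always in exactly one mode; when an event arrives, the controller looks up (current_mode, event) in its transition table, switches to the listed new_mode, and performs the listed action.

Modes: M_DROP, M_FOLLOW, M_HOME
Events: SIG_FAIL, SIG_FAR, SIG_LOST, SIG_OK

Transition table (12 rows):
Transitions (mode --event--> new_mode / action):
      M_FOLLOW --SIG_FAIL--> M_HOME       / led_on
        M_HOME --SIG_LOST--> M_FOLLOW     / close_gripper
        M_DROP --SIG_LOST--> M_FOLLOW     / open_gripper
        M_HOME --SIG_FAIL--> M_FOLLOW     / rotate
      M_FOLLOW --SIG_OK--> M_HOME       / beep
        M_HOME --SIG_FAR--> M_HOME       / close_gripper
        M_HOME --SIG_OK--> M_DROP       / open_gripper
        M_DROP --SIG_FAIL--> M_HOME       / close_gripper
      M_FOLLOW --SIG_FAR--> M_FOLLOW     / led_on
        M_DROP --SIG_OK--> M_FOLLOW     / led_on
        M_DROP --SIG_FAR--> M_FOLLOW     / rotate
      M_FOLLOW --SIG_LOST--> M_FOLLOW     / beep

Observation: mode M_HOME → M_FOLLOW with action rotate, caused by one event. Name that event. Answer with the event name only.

SIG_FAIL

try SIG_FAIL: (M_HOME, SIG_FAIL) → (M_FOLLOW, rotate)  ← matches
try SIG_FAR: (M_HOME, SIG_FAR) → (M_HOME, close_gripper)
try SIG_LOST: (M_HOME, SIG_LOST) → (M_FOLLOW, close_gripper)
try SIG_OK: (M_HOME, SIG_OK) → (M_DROP, open_gripper)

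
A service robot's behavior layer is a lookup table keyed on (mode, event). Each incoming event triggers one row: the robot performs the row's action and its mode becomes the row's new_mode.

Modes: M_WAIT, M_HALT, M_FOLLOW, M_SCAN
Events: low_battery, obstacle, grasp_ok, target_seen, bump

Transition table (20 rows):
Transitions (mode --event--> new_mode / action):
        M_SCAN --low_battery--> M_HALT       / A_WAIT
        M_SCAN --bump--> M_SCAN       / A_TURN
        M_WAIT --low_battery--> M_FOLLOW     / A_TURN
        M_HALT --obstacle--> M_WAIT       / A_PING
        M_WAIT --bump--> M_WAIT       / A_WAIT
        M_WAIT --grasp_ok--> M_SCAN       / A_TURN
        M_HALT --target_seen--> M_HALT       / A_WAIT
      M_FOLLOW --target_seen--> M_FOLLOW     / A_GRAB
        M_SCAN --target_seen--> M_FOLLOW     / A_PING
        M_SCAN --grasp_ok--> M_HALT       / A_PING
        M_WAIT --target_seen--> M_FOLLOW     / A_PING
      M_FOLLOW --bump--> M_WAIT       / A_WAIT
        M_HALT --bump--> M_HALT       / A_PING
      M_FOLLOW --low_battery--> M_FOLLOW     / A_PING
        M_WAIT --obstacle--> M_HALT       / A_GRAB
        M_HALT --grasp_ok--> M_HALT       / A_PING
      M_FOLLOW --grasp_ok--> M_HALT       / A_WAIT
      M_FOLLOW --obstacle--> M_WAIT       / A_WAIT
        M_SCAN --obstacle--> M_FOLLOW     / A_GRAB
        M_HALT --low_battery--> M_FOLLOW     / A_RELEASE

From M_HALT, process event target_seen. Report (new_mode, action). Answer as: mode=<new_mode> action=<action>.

current mode = M_HALT; filter table to that mode:
  (M_HALT, obstacle) → (M_WAIT, A_PING)
  (M_HALT, target_seen) → (M_HALT, A_WAIT)  ← event matches
  (M_HALT, bump) → (M_HALT, A_PING)
  (M_HALT, grasp_ok) → (M_HALT, A_PING)
  (M_HALT, low_battery) → (M_FOLLOW, A_RELEASE)
event = target_seen selects (M_HALT, A_WAIT)

mode=M_HALT action=A_WAIT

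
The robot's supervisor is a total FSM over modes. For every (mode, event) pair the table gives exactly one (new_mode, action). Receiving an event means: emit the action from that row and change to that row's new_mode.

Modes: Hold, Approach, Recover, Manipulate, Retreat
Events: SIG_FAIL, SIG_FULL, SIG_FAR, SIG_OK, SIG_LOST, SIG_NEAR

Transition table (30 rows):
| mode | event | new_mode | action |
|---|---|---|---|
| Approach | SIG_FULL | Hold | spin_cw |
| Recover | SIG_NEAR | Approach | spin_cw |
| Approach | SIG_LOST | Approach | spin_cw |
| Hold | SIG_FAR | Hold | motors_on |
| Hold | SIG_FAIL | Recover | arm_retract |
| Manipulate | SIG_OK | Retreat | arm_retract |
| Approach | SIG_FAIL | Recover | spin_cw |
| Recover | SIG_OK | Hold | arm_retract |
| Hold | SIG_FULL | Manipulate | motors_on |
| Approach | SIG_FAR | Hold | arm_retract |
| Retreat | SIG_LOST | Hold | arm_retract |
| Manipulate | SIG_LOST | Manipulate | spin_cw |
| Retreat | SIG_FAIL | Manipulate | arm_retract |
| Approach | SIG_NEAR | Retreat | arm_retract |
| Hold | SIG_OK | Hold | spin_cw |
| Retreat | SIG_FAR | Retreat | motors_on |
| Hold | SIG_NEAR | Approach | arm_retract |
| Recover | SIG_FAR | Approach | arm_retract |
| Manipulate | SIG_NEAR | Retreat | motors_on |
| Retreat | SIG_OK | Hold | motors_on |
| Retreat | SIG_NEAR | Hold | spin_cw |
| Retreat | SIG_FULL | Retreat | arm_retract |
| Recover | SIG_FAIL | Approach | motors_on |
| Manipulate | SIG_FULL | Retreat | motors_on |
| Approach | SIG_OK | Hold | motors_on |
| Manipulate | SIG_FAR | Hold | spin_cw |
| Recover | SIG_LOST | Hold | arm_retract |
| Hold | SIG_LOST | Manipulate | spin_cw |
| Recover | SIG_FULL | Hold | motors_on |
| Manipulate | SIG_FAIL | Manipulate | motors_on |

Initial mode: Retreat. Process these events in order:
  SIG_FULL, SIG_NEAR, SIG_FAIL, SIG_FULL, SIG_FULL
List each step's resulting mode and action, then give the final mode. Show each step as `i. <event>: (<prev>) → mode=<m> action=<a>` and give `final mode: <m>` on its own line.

final mode: Manipulate

1. SIG_FULL: (Retreat) → mode=Retreat action=arm_retract
2. SIG_NEAR: (Retreat) → mode=Hold action=spin_cw
3. SIG_FAIL: (Hold) → mode=Recover action=arm_retract
4. SIG_FULL: (Recover) → mode=Hold action=motors_on
5. SIG_FULL: (Hold) → mode=Manipulate action=motors_on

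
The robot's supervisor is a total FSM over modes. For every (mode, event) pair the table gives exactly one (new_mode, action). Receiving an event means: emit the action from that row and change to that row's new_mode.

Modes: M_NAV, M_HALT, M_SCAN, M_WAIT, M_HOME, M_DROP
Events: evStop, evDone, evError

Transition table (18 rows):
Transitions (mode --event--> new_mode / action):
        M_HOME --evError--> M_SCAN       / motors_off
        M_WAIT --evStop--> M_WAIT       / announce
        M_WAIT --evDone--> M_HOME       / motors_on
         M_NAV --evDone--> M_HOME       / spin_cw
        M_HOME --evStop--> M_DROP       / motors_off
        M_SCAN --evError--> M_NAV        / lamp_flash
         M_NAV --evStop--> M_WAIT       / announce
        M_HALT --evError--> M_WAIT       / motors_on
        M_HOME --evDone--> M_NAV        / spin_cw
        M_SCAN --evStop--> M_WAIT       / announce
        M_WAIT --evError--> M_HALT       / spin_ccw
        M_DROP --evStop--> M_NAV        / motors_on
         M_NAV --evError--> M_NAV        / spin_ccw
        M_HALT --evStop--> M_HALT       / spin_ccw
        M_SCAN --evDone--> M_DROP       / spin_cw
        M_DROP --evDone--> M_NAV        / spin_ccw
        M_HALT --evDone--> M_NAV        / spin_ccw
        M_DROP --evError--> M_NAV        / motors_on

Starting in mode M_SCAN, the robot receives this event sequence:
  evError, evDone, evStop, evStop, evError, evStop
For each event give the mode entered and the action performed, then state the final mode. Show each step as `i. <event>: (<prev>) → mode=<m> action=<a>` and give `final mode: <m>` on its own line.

1. evError: (M_SCAN) → mode=M_NAV action=lamp_flash
2. evDone: (M_NAV) → mode=M_HOME action=spin_cw
3. evStop: (M_HOME) → mode=M_DROP action=motors_off
4. evStop: (M_DROP) → mode=M_NAV action=motors_on
5. evError: (M_NAV) → mode=M_NAV action=spin_ccw
6. evStop: (M_NAV) → mode=M_WAIT action=announce

final mode: M_WAIT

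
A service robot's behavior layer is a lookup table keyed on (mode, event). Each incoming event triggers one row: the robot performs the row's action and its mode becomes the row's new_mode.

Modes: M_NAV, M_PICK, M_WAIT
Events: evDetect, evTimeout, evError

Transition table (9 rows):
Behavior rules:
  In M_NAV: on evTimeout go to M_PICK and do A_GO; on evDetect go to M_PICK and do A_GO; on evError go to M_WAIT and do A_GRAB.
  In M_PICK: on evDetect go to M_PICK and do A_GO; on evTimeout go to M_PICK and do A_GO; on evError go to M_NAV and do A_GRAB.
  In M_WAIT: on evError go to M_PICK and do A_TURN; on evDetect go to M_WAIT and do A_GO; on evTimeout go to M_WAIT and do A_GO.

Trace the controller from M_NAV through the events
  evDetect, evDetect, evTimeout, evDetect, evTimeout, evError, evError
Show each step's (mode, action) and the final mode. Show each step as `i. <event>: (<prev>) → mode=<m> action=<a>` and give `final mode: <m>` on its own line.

1. evDetect: (M_NAV) → mode=M_PICK action=A_GO
2. evDetect: (M_PICK) → mode=M_PICK action=A_GO
3. evTimeout: (M_PICK) → mode=M_PICK action=A_GO
4. evDetect: (M_PICK) → mode=M_PICK action=A_GO
5. evTimeout: (M_PICK) → mode=M_PICK action=A_GO
6. evError: (M_PICK) → mode=M_NAV action=A_GRAB
7. evError: (M_NAV) → mode=M_WAIT action=A_GRAB

final mode: M_WAIT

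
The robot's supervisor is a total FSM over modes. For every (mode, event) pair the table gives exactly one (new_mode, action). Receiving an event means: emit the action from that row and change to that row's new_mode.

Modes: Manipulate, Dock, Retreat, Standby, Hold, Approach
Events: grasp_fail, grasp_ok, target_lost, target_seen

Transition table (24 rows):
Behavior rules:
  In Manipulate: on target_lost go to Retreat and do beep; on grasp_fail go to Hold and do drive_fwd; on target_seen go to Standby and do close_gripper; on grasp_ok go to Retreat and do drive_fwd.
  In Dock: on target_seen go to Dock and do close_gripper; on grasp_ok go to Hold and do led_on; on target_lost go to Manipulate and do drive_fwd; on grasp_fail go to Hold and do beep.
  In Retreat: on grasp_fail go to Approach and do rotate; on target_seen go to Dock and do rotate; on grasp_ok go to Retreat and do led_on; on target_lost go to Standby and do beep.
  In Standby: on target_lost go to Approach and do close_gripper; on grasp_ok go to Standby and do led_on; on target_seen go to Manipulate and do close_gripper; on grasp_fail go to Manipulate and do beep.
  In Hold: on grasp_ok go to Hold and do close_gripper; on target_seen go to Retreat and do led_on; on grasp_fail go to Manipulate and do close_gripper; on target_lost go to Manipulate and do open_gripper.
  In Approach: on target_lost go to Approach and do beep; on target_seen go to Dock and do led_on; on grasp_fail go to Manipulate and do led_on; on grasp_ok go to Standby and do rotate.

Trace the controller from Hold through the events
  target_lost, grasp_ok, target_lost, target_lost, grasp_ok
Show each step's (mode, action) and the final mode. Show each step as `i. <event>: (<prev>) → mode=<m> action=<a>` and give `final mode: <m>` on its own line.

final mode: Standby

1. target_lost: (Hold) → mode=Manipulate action=open_gripper
2. grasp_ok: (Manipulate) → mode=Retreat action=drive_fwd
3. target_lost: (Retreat) → mode=Standby action=beep
4. target_lost: (Standby) → mode=Approach action=close_gripper
5. grasp_ok: (Approach) → mode=Standby action=rotate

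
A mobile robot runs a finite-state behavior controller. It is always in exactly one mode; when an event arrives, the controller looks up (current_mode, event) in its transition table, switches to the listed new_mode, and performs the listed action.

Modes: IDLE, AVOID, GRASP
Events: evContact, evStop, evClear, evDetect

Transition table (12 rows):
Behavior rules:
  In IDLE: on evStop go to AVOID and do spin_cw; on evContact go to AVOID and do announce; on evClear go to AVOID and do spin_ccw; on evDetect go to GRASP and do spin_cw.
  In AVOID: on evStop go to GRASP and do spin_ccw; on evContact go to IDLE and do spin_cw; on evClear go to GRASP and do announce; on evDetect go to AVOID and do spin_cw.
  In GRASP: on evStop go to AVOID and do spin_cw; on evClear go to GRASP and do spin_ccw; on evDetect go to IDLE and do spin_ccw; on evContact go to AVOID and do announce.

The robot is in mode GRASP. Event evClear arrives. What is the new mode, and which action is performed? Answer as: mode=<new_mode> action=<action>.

mode=GRASP action=spin_ccw

current mode = GRASP; filter table to that mode:
  (GRASP, evStop) → (AVOID, spin_cw)
  (GRASP, evClear) → (GRASP, spin_ccw)  ← event matches
  (GRASP, evDetect) → (IDLE, spin_ccw)
  (GRASP, evContact) → (AVOID, announce)
event = evClear selects (GRASP, spin_ccw)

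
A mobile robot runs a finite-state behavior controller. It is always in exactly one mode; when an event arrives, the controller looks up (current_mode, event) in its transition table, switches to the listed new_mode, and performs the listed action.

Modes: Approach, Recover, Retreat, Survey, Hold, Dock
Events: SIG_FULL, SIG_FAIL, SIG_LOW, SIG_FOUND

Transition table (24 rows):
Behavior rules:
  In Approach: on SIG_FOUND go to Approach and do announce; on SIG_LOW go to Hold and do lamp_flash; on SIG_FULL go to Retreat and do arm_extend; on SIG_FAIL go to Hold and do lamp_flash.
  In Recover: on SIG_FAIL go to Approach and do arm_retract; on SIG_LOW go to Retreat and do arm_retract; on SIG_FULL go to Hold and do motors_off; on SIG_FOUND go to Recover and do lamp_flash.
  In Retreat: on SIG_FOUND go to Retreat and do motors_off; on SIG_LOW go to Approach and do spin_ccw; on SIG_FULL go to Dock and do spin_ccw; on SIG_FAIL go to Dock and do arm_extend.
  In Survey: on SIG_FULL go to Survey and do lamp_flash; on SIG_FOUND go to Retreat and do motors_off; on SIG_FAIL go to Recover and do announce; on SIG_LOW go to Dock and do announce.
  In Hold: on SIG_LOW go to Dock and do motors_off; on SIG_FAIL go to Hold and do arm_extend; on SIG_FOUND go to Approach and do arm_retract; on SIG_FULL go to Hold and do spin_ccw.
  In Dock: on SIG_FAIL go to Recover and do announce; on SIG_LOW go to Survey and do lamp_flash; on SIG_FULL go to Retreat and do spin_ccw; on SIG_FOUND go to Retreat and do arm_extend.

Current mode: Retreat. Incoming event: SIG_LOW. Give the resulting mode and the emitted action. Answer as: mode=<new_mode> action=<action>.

mode=Approach action=spin_ccw

current mode = Retreat; filter table to that mode:
  (Retreat, SIG_FOUND) → (Retreat, motors_off)
  (Retreat, SIG_LOW) → (Approach, spin_ccw)  ← event matches
  (Retreat, SIG_FULL) → (Dock, spin_ccw)
  (Retreat, SIG_FAIL) → (Dock, arm_extend)
event = SIG_LOW selects (Approach, spin_ccw)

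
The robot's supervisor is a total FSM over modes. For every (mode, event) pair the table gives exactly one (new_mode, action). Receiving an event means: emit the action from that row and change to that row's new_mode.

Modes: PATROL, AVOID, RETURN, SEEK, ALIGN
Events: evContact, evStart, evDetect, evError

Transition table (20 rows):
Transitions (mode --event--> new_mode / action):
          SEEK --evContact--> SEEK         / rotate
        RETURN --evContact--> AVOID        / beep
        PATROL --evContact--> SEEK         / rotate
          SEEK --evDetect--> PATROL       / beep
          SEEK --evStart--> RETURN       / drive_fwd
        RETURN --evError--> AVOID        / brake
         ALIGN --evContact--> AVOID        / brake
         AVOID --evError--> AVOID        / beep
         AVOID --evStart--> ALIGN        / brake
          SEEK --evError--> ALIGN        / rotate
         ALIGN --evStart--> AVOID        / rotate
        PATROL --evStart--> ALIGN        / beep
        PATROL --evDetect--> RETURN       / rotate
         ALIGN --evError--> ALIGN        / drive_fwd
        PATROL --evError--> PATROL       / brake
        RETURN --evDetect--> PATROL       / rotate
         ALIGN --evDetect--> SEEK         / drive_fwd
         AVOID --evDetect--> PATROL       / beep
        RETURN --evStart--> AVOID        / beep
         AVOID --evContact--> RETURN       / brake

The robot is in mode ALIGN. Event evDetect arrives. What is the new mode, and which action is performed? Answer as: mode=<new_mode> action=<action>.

current mode = ALIGN; filter table to that mode:
  (ALIGN, evContact) → (AVOID, brake)
  (ALIGN, evStart) → (AVOID, rotate)
  (ALIGN, evError) → (ALIGN, drive_fwd)
  (ALIGN, evDetect) → (SEEK, drive_fwd)  ← event matches
event = evDetect selects (SEEK, drive_fwd)

mode=SEEK action=drive_fwd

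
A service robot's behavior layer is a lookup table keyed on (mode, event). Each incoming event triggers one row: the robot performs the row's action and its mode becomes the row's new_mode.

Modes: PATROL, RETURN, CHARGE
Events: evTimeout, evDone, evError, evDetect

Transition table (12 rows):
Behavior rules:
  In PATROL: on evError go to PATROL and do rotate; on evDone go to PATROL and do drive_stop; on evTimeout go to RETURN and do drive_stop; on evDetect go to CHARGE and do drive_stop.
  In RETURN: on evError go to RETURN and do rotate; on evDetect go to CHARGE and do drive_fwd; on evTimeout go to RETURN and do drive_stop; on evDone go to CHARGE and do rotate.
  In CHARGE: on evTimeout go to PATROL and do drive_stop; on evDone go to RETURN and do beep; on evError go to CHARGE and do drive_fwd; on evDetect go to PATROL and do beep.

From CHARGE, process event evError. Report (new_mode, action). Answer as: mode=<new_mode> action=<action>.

mode=CHARGE action=drive_fwd

current mode = CHARGE; filter table to that mode:
  (CHARGE, evTimeout) → (PATROL, drive_stop)
  (CHARGE, evDone) → (RETURN, beep)
  (CHARGE, evError) → (CHARGE, drive_fwd)  ← event matches
  (CHARGE, evDetect) → (PATROL, beep)
event = evError selects (CHARGE, drive_fwd)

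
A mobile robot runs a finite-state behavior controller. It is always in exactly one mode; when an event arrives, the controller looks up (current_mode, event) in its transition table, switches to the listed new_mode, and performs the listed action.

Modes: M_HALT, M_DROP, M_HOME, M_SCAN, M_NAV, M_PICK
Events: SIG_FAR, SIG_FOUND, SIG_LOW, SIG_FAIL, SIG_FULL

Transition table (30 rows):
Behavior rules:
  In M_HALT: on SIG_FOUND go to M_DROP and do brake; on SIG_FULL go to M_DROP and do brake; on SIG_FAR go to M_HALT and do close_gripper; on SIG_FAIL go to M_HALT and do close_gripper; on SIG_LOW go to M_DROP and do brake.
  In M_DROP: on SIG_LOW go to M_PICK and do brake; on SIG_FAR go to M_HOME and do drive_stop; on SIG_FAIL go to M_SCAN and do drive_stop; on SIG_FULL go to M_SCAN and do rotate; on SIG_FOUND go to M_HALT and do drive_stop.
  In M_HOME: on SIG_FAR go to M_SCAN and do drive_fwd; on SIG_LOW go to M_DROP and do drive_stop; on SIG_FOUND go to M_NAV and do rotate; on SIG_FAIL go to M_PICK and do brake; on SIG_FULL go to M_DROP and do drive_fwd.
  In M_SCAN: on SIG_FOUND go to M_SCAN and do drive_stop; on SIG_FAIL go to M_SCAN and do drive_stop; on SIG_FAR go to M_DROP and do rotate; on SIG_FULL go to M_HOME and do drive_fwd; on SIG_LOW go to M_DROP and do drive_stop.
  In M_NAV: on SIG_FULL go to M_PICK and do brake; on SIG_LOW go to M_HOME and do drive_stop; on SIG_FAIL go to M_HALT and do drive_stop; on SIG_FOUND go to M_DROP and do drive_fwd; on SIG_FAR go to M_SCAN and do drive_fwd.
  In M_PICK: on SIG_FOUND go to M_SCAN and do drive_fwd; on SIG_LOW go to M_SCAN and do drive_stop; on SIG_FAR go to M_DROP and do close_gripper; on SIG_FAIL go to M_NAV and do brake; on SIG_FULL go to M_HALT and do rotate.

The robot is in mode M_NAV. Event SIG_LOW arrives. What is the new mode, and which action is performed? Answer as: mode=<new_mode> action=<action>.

mode=M_HOME action=drive_stop

current mode = M_NAV; filter table to that mode:
  (M_NAV, SIG_FULL) → (M_PICK, brake)
  (M_NAV, SIG_LOW) → (M_HOME, drive_stop)  ← event matches
  (M_NAV, SIG_FAIL) → (M_HALT, drive_stop)
  (M_NAV, SIG_FOUND) → (M_DROP, drive_fwd)
  (M_NAV, SIG_FAR) → (M_SCAN, drive_fwd)
event = SIG_LOW selects (M_HOME, drive_stop)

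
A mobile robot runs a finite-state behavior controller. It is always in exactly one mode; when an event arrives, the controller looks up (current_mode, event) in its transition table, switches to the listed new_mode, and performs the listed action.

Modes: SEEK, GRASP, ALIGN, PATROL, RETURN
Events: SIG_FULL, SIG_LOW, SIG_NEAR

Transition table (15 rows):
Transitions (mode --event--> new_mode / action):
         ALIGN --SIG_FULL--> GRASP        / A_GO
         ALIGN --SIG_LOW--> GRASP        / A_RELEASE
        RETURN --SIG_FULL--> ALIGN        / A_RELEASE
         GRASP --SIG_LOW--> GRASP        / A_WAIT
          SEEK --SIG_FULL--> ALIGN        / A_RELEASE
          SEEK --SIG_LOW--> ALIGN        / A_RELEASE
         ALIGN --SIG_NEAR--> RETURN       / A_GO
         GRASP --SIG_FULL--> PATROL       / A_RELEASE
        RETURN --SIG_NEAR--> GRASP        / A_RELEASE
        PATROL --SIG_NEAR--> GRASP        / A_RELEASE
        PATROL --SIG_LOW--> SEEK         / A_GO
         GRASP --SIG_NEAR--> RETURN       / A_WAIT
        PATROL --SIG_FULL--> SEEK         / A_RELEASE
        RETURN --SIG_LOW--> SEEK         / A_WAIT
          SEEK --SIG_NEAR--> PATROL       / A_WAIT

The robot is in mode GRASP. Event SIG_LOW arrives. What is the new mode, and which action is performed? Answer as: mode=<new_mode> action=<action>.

current mode = GRASP; filter table to that mode:
  (GRASP, SIG_LOW) → (GRASP, A_WAIT)  ← event matches
  (GRASP, SIG_FULL) → (PATROL, A_RELEASE)
  (GRASP, SIG_NEAR) → (RETURN, A_WAIT)
event = SIG_LOW selects (GRASP, A_WAIT)

mode=GRASP action=A_WAIT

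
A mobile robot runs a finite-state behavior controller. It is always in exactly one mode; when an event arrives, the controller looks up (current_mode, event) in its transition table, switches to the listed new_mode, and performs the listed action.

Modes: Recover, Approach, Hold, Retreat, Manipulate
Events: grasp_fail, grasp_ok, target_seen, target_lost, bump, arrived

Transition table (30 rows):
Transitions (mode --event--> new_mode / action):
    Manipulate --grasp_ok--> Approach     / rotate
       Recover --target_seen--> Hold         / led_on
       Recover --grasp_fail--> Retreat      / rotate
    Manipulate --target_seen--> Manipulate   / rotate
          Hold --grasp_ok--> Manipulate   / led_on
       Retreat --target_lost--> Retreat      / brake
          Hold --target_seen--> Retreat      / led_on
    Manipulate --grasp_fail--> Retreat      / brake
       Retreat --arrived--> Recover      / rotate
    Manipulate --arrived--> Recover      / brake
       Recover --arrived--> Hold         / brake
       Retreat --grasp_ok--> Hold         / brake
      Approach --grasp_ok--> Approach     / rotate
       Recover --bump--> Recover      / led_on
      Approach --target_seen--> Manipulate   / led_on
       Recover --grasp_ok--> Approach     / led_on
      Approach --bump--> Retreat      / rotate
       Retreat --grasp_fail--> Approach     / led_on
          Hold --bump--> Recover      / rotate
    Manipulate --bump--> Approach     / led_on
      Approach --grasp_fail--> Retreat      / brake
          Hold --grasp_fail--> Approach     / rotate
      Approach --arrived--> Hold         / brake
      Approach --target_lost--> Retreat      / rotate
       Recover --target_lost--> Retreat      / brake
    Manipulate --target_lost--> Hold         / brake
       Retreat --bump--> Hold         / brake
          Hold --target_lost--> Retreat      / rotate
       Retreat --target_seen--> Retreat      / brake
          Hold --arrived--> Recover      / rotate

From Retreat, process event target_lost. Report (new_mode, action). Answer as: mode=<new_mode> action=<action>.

current mode = Retreat; filter table to that mode:
  (Retreat, target_lost) → (Retreat, brake)  ← event matches
  (Retreat, arrived) → (Recover, rotate)
  (Retreat, grasp_ok) → (Hold, brake)
  (Retreat, grasp_fail) → (Approach, led_on)
  (Retreat, bump) → (Hold, brake)
  (Retreat, target_seen) → (Retreat, brake)
event = target_lost selects (Retreat, brake)

mode=Retreat action=brake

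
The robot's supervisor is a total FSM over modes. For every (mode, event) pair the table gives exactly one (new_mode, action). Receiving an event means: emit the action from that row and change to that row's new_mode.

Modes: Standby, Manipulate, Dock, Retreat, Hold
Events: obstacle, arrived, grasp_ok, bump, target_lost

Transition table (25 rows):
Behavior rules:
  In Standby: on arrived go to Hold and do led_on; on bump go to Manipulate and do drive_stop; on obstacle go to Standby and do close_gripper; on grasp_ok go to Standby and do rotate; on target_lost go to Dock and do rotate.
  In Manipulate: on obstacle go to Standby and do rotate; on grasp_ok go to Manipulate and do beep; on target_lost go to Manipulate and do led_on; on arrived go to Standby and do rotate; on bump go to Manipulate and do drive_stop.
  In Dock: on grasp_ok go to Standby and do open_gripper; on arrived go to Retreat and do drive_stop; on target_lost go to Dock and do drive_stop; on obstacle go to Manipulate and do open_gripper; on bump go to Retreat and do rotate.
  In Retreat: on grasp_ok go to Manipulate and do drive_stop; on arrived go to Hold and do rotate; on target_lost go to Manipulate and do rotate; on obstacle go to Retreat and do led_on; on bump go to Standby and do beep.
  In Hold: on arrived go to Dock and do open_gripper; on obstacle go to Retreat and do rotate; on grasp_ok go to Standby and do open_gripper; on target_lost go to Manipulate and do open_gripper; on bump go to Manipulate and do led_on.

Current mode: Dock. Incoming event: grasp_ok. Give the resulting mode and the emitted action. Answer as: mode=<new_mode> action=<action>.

current mode = Dock; filter table to that mode:
  (Dock, grasp_ok) → (Standby, open_gripper)  ← event matches
  (Dock, arrived) → (Retreat, drive_stop)
  (Dock, target_lost) → (Dock, drive_stop)
  (Dock, obstacle) → (Manipulate, open_gripper)
  (Dock, bump) → (Retreat, rotate)
event = grasp_ok selects (Standby, open_gripper)

mode=Standby action=open_gripper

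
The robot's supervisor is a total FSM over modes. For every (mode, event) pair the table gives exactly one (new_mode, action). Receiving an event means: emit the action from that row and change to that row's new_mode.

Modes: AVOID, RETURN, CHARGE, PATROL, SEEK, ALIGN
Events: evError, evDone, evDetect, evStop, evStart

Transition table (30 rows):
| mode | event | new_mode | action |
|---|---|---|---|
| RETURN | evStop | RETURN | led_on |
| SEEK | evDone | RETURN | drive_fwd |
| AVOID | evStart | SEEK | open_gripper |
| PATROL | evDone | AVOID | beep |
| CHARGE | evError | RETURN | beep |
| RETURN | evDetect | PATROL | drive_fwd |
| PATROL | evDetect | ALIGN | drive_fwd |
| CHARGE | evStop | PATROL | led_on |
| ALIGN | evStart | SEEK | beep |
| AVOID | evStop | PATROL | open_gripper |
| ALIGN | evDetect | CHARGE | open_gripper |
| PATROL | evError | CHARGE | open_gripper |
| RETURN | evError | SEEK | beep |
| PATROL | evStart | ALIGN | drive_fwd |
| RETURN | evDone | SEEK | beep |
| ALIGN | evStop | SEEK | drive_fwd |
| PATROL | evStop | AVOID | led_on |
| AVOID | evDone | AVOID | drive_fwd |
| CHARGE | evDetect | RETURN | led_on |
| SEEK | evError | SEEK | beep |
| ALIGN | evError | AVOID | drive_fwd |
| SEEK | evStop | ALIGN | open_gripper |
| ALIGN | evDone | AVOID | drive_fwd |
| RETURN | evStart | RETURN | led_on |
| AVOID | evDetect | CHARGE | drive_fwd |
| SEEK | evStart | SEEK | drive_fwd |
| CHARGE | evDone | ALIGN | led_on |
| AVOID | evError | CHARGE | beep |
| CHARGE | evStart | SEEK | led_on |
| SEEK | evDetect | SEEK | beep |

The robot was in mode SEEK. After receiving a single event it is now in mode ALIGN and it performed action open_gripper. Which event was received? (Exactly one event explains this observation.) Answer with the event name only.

evStop

try evError: (SEEK, evError) → (SEEK, beep)
try evDone: (SEEK, evDone) → (RETURN, drive_fwd)
try evDetect: (SEEK, evDetect) → (SEEK, beep)
try evStop: (SEEK, evStop) → (ALIGN, open_gripper)  ← matches
try evStart: (SEEK, evStart) → (SEEK, drive_fwd)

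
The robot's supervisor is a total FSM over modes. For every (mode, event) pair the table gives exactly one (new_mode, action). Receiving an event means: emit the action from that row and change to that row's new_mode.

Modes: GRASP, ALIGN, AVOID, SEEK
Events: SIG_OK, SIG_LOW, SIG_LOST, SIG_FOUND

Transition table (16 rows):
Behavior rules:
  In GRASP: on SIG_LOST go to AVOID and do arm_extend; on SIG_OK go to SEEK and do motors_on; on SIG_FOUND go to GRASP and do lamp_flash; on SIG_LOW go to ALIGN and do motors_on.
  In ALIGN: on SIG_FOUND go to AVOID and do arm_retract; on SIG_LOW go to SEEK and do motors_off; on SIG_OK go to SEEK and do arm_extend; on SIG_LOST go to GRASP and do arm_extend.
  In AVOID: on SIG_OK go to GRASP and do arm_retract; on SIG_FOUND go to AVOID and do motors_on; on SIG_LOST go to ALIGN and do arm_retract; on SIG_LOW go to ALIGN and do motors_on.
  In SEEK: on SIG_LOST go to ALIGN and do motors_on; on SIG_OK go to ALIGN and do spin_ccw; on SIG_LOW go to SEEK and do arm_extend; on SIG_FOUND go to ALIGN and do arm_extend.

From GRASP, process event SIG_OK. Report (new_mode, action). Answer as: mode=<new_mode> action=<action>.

mode=SEEK action=motors_on

current mode = GRASP; filter table to that mode:
  (GRASP, SIG_LOST) → (AVOID, arm_extend)
  (GRASP, SIG_OK) → (SEEK, motors_on)  ← event matches
  (GRASP, SIG_FOUND) → (GRASP, lamp_flash)
  (GRASP, SIG_LOW) → (ALIGN, motors_on)
event = SIG_OK selects (SEEK, motors_on)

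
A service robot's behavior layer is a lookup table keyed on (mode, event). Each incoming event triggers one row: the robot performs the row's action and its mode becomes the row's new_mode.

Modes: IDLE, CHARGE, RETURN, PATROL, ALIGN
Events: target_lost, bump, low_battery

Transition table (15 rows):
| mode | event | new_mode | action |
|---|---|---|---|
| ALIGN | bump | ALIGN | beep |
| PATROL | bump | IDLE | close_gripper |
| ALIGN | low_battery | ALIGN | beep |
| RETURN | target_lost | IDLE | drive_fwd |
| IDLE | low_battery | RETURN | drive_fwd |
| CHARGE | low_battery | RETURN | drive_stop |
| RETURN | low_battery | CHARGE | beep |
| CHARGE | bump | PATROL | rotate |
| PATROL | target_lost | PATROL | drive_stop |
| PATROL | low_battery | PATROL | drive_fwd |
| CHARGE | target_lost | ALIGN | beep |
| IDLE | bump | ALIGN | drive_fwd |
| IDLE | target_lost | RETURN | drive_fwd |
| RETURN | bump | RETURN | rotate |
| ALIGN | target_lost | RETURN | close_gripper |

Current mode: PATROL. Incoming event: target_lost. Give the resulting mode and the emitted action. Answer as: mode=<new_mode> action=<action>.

mode=PATROL action=drive_stop

current mode = PATROL; filter table to that mode:
  (PATROL, bump) → (IDLE, close_gripper)
  (PATROL, target_lost) → (PATROL, drive_stop)  ← event matches
  (PATROL, low_battery) → (PATROL, drive_fwd)
event = target_lost selects (PATROL, drive_stop)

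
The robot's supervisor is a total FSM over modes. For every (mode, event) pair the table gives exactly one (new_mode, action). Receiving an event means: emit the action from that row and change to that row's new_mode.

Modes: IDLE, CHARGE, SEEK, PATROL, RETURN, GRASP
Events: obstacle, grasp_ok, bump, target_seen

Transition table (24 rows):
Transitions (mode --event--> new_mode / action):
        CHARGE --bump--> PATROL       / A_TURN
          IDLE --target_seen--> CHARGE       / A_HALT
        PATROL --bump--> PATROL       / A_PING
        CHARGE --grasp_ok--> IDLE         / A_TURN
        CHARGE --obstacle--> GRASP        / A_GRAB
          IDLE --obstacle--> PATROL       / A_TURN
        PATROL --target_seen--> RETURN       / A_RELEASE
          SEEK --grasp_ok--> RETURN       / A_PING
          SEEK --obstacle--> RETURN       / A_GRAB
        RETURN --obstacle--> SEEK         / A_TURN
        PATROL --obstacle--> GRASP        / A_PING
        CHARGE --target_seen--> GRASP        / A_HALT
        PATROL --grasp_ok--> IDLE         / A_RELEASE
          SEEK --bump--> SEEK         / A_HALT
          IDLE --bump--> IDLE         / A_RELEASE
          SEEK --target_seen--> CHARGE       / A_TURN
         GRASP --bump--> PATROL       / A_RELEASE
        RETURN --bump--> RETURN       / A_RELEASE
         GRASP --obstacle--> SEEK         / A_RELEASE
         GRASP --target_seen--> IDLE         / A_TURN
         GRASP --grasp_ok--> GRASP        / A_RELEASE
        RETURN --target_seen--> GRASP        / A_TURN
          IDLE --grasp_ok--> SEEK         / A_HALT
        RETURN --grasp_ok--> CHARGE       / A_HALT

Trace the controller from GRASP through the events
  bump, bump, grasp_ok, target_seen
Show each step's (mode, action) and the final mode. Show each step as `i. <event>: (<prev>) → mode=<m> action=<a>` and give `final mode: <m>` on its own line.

final mode: CHARGE

1. bump: (GRASP) → mode=PATROL action=A_RELEASE
2. bump: (PATROL) → mode=PATROL action=A_PING
3. grasp_ok: (PATROL) → mode=IDLE action=A_RELEASE
4. target_seen: (IDLE) → mode=CHARGE action=A_HALT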